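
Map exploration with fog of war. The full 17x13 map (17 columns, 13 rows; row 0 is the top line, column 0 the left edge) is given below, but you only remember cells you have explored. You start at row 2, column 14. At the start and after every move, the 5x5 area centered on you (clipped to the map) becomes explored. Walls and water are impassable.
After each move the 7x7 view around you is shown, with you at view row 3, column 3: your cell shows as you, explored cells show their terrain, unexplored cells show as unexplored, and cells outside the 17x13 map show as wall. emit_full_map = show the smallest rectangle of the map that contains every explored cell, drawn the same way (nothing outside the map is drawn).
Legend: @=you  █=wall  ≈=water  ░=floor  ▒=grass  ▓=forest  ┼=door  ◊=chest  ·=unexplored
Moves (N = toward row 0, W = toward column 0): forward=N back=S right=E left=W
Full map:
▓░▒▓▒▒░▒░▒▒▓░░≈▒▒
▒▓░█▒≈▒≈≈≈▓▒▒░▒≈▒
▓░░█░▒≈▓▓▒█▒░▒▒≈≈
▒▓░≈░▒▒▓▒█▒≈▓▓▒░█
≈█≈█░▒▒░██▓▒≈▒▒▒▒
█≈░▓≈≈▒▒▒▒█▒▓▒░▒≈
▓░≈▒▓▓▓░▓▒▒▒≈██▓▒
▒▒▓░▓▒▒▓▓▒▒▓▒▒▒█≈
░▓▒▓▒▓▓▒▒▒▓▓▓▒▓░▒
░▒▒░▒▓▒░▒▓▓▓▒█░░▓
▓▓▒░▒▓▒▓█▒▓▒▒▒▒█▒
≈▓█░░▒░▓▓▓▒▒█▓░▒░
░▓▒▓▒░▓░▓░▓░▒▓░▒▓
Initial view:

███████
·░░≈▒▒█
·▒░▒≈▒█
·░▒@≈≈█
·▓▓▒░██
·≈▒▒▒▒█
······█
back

·░░≈▒▒█
·▒░▒≈▒█
·░▒▒≈≈█
·▓▓@░██
·≈▒▒▒▒█
·▓▒░▒≈█
······█

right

░░≈▒▒██
▒░▒≈▒██
░▒▒≈≈██
▓▓▒@███
≈▒▒▒▒██
▓▒░▒≈██
·····██

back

▒░▒≈▒██
░▒▒≈≈██
▓▓▒░███
≈▒▒@▒██
▓▒░▒≈██
·██▓▒██
·····██

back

░▒▒≈≈██
▓▓▒░███
≈▒▒▒▒██
▓▒░@≈██
·██▓▒██
·▒▒█≈██
·····██

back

▓▓▒░███
≈▒▒▒▒██
▓▒░▒≈██
·██@▒██
·▒▒█≈██
·▒▓░▒██
·····██

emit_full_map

░░≈▒▒
▒░▒≈▒
░▒▒≈≈
▓▓▒░█
≈▒▒▒▒
▓▒░▒≈
·██@▒
·▒▒█≈
·▒▓░▒

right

▓▒░████
▒▒▒▒███
▒░▒≈███
██▓@███
▒▒█≈███
▒▓░▒███
····███

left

▓▓▒░███
≈▒▒▒▒██
▓▒░▒≈██
·██@▒██
·▒▒█≈██
·▒▓░▒██
·····██

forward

░▒▒≈≈██
▓▓▒░███
≈▒▒▒▒██
▓▒░@≈██
·██▓▒██
·▒▒█≈██
·▒▓░▒██

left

·░▒▒≈≈█
·▓▓▒░██
·≈▒▒▒▒█
·▓▒@▒≈█
·≈██▓▒█
·▒▒▒█≈█
··▒▓░▒█

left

··░▒▒≈≈
·≈▓▓▒░█
·▒≈▒▒▒▒
·▒▓@░▒≈
·▒≈██▓▒
·▓▒▒▒█≈
···▒▓░▒

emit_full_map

·░░≈▒▒
·▒░▒≈▒
·░▒▒≈≈
≈▓▓▒░█
▒≈▒▒▒▒
▒▓@░▒≈
▒≈██▓▒
▓▒▒▒█≈
··▒▓░▒

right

·░▒▒≈≈█
≈▓▓▒░██
▒≈▒▒▒▒█
▒▓▒@▒≈█
▒≈██▓▒█
▓▒▒▒█≈█
··▒▓░▒█

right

░▒▒≈≈██
▓▓▒░███
≈▒▒▒▒██
▓▒░@≈██
≈██▓▒██
▒▒▒█≈██
·▒▓░▒██

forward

▒░▒≈▒██
░▒▒≈≈██
▓▓▒░███
≈▒▒@▒██
▓▒░▒≈██
≈██▓▒██
▒▒▒█≈██

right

░▒≈▒███
▒▒≈≈███
▓▒░████
▒▒▒@███
▒░▒≈███
██▓▒███
▒▒█≈███

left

▒░▒≈▒██
░▒▒≈≈██
▓▓▒░███
≈▒▒@▒██
▓▒░▒≈██
≈██▓▒██
▒▒▒█≈██

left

·▒░▒≈▒█
·░▒▒≈≈█
≈▓▓▒░██
▒≈▒@▒▒█
▒▓▒░▒≈█
▒≈██▓▒█
▓▒▒▒█≈█


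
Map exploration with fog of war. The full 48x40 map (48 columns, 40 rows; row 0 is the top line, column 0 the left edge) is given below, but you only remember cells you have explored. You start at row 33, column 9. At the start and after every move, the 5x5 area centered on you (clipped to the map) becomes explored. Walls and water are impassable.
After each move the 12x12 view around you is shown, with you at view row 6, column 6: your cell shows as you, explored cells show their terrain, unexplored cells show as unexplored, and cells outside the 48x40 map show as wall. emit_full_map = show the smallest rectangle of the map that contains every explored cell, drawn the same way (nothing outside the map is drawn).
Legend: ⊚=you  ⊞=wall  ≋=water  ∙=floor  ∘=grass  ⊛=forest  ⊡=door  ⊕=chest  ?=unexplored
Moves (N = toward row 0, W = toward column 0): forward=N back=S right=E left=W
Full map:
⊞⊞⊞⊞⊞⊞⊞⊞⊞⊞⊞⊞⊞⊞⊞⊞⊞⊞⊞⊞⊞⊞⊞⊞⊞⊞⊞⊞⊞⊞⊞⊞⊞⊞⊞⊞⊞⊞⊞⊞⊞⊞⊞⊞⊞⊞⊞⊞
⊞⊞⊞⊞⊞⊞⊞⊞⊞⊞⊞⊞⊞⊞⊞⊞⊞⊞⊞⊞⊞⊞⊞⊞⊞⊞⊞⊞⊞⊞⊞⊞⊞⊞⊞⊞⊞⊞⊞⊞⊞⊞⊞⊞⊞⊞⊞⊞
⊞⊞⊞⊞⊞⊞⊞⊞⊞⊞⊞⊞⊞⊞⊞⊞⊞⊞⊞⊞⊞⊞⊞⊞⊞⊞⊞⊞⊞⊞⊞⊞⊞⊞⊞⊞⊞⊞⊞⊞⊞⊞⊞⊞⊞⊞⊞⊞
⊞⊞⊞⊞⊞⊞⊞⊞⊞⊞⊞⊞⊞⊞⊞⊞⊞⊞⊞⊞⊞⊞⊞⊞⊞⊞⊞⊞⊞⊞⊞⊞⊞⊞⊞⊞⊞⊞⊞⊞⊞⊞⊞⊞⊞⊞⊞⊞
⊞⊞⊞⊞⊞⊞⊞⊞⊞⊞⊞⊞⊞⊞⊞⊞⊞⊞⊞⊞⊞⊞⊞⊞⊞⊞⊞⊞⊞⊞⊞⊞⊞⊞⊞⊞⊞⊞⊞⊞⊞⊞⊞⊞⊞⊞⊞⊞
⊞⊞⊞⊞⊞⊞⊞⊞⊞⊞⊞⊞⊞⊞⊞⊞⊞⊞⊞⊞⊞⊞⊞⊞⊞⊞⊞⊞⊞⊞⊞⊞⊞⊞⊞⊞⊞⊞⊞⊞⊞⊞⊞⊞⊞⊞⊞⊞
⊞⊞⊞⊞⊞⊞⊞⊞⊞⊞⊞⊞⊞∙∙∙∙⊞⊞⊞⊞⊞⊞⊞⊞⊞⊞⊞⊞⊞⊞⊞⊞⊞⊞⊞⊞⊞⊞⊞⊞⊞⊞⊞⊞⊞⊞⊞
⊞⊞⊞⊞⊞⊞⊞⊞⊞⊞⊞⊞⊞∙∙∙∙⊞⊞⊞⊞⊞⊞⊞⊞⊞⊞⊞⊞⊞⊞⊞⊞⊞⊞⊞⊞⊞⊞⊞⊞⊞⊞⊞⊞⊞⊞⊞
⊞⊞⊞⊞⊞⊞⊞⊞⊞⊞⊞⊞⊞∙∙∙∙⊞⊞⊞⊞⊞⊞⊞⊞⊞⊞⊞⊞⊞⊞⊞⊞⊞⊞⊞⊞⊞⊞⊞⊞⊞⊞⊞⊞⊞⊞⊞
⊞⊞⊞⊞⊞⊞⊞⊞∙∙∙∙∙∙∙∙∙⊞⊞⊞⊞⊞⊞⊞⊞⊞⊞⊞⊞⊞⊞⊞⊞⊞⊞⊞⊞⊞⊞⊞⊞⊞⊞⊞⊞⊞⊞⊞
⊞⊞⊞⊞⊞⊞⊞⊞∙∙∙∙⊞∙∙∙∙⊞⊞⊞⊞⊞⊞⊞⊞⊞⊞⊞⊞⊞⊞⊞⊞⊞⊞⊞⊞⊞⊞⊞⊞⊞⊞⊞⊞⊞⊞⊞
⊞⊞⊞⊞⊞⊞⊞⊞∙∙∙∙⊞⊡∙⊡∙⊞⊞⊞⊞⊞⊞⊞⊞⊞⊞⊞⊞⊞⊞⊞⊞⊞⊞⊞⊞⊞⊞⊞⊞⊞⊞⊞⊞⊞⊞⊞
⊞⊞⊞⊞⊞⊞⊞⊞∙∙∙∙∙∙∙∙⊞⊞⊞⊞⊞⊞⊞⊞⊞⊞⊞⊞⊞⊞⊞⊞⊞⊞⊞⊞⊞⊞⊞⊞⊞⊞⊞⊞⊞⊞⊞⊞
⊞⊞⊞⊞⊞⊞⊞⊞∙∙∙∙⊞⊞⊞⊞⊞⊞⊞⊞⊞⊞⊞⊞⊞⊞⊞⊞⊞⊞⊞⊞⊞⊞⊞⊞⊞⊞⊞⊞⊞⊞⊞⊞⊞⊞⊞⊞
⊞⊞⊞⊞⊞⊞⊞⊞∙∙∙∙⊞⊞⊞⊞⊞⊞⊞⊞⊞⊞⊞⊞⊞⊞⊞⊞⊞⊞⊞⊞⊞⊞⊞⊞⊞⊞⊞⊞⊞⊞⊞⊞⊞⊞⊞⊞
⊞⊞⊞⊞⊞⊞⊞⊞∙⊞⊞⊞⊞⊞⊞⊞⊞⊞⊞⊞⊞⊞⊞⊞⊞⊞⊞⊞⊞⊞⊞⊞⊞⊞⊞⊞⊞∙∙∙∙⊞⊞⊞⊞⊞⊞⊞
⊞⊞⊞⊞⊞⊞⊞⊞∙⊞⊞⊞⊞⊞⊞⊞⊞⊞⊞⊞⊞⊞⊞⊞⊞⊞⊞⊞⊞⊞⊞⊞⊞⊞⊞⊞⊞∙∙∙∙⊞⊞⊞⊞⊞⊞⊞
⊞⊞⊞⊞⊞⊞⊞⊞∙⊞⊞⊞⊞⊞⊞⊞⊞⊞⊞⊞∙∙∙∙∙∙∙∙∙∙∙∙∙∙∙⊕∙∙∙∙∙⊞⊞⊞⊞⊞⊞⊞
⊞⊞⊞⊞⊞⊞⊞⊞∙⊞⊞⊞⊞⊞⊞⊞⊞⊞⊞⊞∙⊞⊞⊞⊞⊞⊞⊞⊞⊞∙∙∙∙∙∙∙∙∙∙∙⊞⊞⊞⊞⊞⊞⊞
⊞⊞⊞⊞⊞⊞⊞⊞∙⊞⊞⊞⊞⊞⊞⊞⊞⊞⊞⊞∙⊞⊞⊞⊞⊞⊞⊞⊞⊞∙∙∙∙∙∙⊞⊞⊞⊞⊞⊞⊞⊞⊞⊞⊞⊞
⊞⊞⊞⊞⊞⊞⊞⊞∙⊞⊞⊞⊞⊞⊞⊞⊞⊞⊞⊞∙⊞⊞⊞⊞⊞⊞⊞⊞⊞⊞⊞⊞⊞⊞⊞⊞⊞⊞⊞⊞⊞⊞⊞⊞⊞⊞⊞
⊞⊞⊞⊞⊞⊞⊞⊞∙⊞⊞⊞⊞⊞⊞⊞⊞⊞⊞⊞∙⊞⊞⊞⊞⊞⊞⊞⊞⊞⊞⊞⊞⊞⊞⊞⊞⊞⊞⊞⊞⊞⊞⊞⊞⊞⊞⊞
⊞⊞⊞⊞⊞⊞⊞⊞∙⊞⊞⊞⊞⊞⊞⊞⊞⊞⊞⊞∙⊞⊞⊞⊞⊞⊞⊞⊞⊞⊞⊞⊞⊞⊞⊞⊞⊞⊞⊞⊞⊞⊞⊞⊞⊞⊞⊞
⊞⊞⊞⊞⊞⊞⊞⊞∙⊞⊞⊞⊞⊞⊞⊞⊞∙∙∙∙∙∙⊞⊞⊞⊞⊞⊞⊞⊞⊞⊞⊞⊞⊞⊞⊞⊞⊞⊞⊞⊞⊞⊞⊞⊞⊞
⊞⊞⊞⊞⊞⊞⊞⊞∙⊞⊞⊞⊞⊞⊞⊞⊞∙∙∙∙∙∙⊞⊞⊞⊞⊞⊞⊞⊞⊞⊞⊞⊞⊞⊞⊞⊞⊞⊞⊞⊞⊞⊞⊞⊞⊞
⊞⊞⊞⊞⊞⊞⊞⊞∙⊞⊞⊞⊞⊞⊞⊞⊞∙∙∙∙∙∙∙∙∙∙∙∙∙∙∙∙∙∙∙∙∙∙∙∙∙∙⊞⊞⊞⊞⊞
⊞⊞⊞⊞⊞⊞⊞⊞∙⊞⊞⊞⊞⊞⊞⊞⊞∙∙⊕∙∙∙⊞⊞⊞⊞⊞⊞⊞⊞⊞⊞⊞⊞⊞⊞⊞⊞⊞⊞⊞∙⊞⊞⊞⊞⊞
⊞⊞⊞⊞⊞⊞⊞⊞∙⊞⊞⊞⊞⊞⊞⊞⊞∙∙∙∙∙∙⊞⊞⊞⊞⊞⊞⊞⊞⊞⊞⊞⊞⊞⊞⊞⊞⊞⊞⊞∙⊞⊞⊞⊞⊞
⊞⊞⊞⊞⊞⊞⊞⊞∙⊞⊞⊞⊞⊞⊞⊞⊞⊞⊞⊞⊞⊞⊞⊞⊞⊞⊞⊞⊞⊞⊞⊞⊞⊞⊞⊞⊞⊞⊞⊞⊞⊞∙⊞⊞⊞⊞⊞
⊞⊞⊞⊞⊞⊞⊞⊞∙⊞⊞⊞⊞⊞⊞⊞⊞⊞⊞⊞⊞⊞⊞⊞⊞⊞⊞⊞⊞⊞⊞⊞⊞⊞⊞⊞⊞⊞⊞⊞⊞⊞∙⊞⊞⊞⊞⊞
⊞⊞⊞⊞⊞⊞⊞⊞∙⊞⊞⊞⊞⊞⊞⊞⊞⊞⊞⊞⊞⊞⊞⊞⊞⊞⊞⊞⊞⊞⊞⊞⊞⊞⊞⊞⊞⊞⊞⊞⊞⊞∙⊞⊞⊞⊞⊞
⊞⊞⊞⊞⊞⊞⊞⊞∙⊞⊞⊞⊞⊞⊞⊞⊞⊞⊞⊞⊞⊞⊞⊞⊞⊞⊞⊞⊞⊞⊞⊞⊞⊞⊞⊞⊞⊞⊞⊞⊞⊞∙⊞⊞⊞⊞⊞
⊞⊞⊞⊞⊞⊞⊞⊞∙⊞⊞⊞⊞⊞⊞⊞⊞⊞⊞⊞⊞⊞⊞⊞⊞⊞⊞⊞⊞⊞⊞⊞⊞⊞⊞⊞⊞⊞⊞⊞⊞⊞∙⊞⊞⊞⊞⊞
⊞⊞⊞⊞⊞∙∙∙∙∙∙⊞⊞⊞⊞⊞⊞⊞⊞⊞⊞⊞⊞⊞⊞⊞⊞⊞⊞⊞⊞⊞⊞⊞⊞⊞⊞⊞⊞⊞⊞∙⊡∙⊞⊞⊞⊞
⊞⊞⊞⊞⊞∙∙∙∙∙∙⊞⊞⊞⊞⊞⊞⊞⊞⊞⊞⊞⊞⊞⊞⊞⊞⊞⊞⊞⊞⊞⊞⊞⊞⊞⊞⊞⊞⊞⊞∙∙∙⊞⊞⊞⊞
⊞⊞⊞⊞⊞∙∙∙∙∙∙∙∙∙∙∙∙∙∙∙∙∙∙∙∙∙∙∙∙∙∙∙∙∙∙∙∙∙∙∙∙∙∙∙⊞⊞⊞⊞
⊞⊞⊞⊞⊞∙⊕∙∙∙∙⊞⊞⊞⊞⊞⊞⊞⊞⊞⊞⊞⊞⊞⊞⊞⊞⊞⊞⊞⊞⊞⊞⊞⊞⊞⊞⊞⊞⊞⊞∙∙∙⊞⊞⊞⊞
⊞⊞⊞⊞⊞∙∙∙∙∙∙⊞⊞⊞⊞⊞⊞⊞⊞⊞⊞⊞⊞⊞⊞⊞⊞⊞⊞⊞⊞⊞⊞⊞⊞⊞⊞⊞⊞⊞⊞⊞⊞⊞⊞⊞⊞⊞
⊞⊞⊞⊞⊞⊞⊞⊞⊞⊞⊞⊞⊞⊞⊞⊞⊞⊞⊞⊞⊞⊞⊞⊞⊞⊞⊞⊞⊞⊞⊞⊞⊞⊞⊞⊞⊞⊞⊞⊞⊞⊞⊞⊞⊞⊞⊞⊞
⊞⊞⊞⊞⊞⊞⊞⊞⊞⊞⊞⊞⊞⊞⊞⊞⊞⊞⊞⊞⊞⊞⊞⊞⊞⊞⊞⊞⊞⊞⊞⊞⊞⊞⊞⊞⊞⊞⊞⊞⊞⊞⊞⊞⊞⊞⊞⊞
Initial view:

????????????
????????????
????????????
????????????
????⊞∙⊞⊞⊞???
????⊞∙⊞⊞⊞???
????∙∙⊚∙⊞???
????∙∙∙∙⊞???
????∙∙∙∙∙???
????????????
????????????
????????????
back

????????????
????????????
????????????
????⊞∙⊞⊞⊞???
????⊞∙⊞⊞⊞???
????∙∙∙∙⊞???
????∙∙⊚∙⊞???
????∙∙∙∙∙???
????∙∙∙∙⊞???
????????????
????????????
????????????

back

????????????
????????????
????⊞∙⊞⊞⊞???
????⊞∙⊞⊞⊞???
????∙∙∙∙⊞???
????∙∙∙∙⊞???
????∙∙⊚∙∙???
????∙∙∙∙⊞???
????∙∙∙∙⊞???
????????????
????????????
⊞⊞⊞⊞⊞⊞⊞⊞⊞⊞⊞⊞

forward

????????????
????????????
????????????
????⊞∙⊞⊞⊞???
????⊞∙⊞⊞⊞???
????∙∙∙∙⊞???
????∙∙⊚∙⊞???
????∙∙∙∙∙???
????∙∙∙∙⊞???
????∙∙∙∙⊞???
????????????
????????????

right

????????????
????????????
????????????
???⊞∙⊞⊞⊞????
???⊞∙⊞⊞⊞⊞???
???∙∙∙∙⊞⊞???
???∙∙∙⊚⊞⊞???
???∙∙∙∙∙∙???
???∙∙∙∙⊞⊞???
???∙∙∙∙⊞????
????????????
????????????

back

????????????
????????????
???⊞∙⊞⊞⊞????
???⊞∙⊞⊞⊞⊞???
???∙∙∙∙⊞⊞???
???∙∙∙∙⊞⊞???
???∙∙∙⊚∙∙???
???∙∙∙∙⊞⊞???
???∙∙∙∙⊞⊞???
????????????
????????????
⊞⊞⊞⊞⊞⊞⊞⊞⊞⊞⊞⊞

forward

????????????
????????????
????????????
???⊞∙⊞⊞⊞????
???⊞∙⊞⊞⊞⊞???
???∙∙∙∙⊞⊞???
???∙∙∙⊚⊞⊞???
???∙∙∙∙∙∙???
???∙∙∙∙⊞⊞???
???∙∙∙∙⊞⊞???
????????????
????????????

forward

????????????
????????????
????????????
????????????
???⊞∙⊞⊞⊞⊞???
???⊞∙⊞⊞⊞⊞???
???∙∙∙⊚⊞⊞???
???∙∙∙∙⊞⊞???
???∙∙∙∙∙∙???
???∙∙∙∙⊞⊞???
???∙∙∙∙⊞⊞???
????????????

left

????????????
????????????
????????????
????????????
????⊞∙⊞⊞⊞⊞??
????⊞∙⊞⊞⊞⊞??
????∙∙⊚∙⊞⊞??
????∙∙∙∙⊞⊞??
????∙∙∙∙∙∙??
????∙∙∙∙⊞⊞??
????∙∙∙∙⊞⊞??
????????????

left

????????????
????????????
????????????
????????????
????⊞⊞∙⊞⊞⊞⊞?
????⊞⊞∙⊞⊞⊞⊞?
????∙∙⊚∙∙⊞⊞?
????∙∙∙∙∙⊞⊞?
????∙∙∙∙∙∙∙?
?????∙∙∙∙⊞⊞?
?????∙∙∙∙⊞⊞?
????????????

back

????????????
????????????
????????????
????⊞⊞∙⊞⊞⊞⊞?
????⊞⊞∙⊞⊞⊞⊞?
????∙∙∙∙∙⊞⊞?
????∙∙⊚∙∙⊞⊞?
????∙∙∙∙∙∙∙?
????⊕∙∙∙∙⊞⊞?
?????∙∙∙∙⊞⊞?
????????????
????????????

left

????????????
????????????
????????????
?????⊞⊞∙⊞⊞⊞⊞
????⊞⊞⊞∙⊞⊞⊞⊞
????∙∙∙∙∙∙⊞⊞
????∙∙⊚∙∙∙⊞⊞
????∙∙∙∙∙∙∙∙
????∙⊕∙∙∙∙⊞⊞
??????∙∙∙∙⊞⊞
????????????
????????????

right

????????????
????????????
????????????
????⊞⊞∙⊞⊞⊞⊞?
???⊞⊞⊞∙⊞⊞⊞⊞?
???∙∙∙∙∙∙⊞⊞?
???∙∙∙⊚∙∙⊞⊞?
???∙∙∙∙∙∙∙∙?
???∙⊕∙∙∙∙⊞⊞?
?????∙∙∙∙⊞⊞?
????????????
????????????

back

????????????
????????????
????⊞⊞∙⊞⊞⊞⊞?
???⊞⊞⊞∙⊞⊞⊞⊞?
???∙∙∙∙∙∙⊞⊞?
???∙∙∙∙∙∙⊞⊞?
???∙∙∙⊚∙∙∙∙?
???∙⊕∙∙∙∙⊞⊞?
????∙∙∙∙∙⊞⊞?
????????????
????????????
⊞⊞⊞⊞⊞⊞⊞⊞⊞⊞⊞⊞

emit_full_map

?⊞⊞∙⊞⊞⊞⊞
⊞⊞⊞∙⊞⊞⊞⊞
∙∙∙∙∙∙⊞⊞
∙∙∙∙∙∙⊞⊞
∙∙∙⊚∙∙∙∙
∙⊕∙∙∙∙⊞⊞
?∙∙∙∙∙⊞⊞

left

????????????
????????????
?????⊞⊞∙⊞⊞⊞⊞
????⊞⊞⊞∙⊞⊞⊞⊞
????∙∙∙∙∙∙⊞⊞
????∙∙∙∙∙∙⊞⊞
????∙∙⊚∙∙∙∙∙
????∙⊕∙∙∙∙⊞⊞
????∙∙∙∙∙∙⊞⊞
????????????
????????????
⊞⊞⊞⊞⊞⊞⊞⊞⊞⊞⊞⊞

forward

????????????
????????????
????????????
?????⊞⊞∙⊞⊞⊞⊞
????⊞⊞⊞∙⊞⊞⊞⊞
????∙∙∙∙∙∙⊞⊞
????∙∙⊚∙∙∙⊞⊞
????∙∙∙∙∙∙∙∙
????∙⊕∙∙∙∙⊞⊞
????∙∙∙∙∙∙⊞⊞
????????????
????????????

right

????????????
????????????
????????????
????⊞⊞∙⊞⊞⊞⊞?
???⊞⊞⊞∙⊞⊞⊞⊞?
???∙∙∙∙∙∙⊞⊞?
???∙∙∙⊚∙∙⊞⊞?
???∙∙∙∙∙∙∙∙?
???∙⊕∙∙∙∙⊞⊞?
???∙∙∙∙∙∙⊞⊞?
????????????
????????????

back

????????????
????????????
????⊞⊞∙⊞⊞⊞⊞?
???⊞⊞⊞∙⊞⊞⊞⊞?
???∙∙∙∙∙∙⊞⊞?
???∙∙∙∙∙∙⊞⊞?
???∙∙∙⊚∙∙∙∙?
???∙⊕∙∙∙∙⊞⊞?
???∙∙∙∙∙∙⊞⊞?
????????????
????????????
⊞⊞⊞⊞⊞⊞⊞⊞⊞⊞⊞⊞

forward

????????????
????????????
????????????
????⊞⊞∙⊞⊞⊞⊞?
???⊞⊞⊞∙⊞⊞⊞⊞?
???∙∙∙∙∙∙⊞⊞?
???∙∙∙⊚∙∙⊞⊞?
???∙∙∙∙∙∙∙∙?
???∙⊕∙∙∙∙⊞⊞?
???∙∙∙∙∙∙⊞⊞?
????????????
????????????

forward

????????????
????????????
????????????
????????????
????⊞⊞∙⊞⊞⊞⊞?
???⊞⊞⊞∙⊞⊞⊞⊞?
???∙∙∙⊚∙∙⊞⊞?
???∙∙∙∙∙∙⊞⊞?
???∙∙∙∙∙∙∙∙?
???∙⊕∙∙∙∙⊞⊞?
???∙∙∙∙∙∙⊞⊞?
????????????


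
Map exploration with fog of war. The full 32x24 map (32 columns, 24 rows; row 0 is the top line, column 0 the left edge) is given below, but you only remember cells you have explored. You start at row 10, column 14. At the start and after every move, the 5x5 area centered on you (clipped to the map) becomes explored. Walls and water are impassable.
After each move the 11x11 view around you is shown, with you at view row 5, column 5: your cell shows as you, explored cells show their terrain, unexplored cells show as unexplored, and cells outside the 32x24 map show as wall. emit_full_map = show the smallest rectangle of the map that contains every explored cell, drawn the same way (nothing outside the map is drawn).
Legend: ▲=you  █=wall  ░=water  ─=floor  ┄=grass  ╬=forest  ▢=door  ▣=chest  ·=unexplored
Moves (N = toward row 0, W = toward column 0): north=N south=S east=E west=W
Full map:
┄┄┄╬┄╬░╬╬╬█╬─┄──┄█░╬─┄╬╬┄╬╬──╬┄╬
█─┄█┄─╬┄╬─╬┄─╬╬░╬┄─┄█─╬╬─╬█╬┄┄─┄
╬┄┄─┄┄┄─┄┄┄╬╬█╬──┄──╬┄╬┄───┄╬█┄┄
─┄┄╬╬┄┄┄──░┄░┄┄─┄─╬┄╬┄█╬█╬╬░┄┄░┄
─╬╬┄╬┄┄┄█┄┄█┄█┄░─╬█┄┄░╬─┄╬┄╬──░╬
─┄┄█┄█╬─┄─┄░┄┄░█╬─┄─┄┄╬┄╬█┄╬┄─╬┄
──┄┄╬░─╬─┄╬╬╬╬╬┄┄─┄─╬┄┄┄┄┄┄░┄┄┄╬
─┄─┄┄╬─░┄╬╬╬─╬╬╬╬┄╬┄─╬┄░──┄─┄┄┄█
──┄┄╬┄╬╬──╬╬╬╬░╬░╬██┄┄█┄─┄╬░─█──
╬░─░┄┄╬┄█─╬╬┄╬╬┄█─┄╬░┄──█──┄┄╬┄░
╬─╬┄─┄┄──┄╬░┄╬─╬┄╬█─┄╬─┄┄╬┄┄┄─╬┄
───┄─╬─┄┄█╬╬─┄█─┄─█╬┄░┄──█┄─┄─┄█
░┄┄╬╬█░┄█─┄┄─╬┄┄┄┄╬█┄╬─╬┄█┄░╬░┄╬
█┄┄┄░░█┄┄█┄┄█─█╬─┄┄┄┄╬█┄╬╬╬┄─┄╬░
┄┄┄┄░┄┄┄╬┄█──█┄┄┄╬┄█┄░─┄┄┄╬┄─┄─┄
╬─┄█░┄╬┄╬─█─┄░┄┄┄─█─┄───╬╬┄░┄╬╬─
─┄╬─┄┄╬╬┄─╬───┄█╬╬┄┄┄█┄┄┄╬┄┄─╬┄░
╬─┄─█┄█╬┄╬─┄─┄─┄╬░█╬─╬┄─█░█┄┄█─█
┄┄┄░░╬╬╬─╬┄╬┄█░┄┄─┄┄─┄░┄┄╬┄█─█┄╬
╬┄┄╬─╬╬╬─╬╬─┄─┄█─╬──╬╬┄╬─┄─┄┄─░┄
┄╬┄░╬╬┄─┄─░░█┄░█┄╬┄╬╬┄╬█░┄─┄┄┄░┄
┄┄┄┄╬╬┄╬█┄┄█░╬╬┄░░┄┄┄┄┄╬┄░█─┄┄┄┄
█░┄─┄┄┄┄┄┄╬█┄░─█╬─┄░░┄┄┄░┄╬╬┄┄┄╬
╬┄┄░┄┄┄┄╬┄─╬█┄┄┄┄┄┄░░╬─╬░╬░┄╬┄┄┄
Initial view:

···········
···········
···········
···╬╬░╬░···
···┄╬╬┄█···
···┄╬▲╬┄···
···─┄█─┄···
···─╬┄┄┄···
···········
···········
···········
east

···········
···········
···········
··╬╬░╬░╬···
··┄╬╬┄█─···
··┄╬─▲┄╬···
··─┄█─┄─···
··─╬┄┄┄┄···
···········
···········
···········

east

···········
···········
···········
·╬╬░╬░╬█···
·┄╬╬┄█─┄···
·┄╬─╬▲╬█···
·─┄█─┄─█···
·─╬┄┄┄┄╬···
···········
···········
···········

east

···········
···········
···········
╬╬░╬░╬██···
┄╬╬┄█─┄╬···
┄╬─╬┄▲█─···
─┄█─┄─█╬···
─╬┄┄┄┄╬█···
···········
···········
···········

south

···········
···········
╬╬░╬░╬██···
┄╬╬┄█─┄╬···
┄╬─╬┄╬█─···
─┄█─┄▲█╬···
─╬┄┄┄┄╬█···
···╬─┄┄┄···
···········
···········
···········

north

···········
···········
···········
╬╬░╬░╬██···
┄╬╬┄█─┄╬···
┄╬─╬┄▲█─···
─┄█─┄─█╬···
─╬┄┄┄┄╬█···
···╬─┄┄┄···
···········
···········

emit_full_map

╬╬░╬░╬██
┄╬╬┄█─┄╬
┄╬─╬┄▲█─
─┄█─┄─█╬
─╬┄┄┄┄╬█
···╬─┄┄┄

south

···········
···········
╬╬░╬░╬██···
┄╬╬┄█─┄╬···
┄╬─╬┄╬█─···
─┄█─┄▲█╬···
─╬┄┄┄┄╬█···
···╬─┄┄┄···
···········
···········
···········

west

···········
···········
·╬╬░╬░╬██··
·┄╬╬┄█─┄╬··
·┄╬─╬┄╬█─··
·─┄█─▲─█╬··
·─╬┄┄┄┄╬█··
···█╬─┄┄┄··
···········
···········
···········

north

···········
···········
···········
·╬╬░╬░╬██··
·┄╬╬┄█─┄╬··
·┄╬─╬▲╬█─··
·─┄█─┄─█╬··
·─╬┄┄┄┄╬█··
···█╬─┄┄┄··
···········
···········

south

···········
···········
·╬╬░╬░╬██··
·┄╬╬┄█─┄╬··
·┄╬─╬┄╬█─··
·─┄█─▲─█╬··
·─╬┄┄┄┄╬█··
···█╬─┄┄┄··
···········
···········
···········

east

···········
···········
╬╬░╬░╬██···
┄╬╬┄█─┄╬···
┄╬─╬┄╬█─···
─┄█─┄▲█╬···
─╬┄┄┄┄╬█···
··█╬─┄┄┄···
···········
···········
···········

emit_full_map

╬╬░╬░╬██
┄╬╬┄█─┄╬
┄╬─╬┄╬█─
─┄█─┄▲█╬
─╬┄┄┄┄╬█
··█╬─┄┄┄


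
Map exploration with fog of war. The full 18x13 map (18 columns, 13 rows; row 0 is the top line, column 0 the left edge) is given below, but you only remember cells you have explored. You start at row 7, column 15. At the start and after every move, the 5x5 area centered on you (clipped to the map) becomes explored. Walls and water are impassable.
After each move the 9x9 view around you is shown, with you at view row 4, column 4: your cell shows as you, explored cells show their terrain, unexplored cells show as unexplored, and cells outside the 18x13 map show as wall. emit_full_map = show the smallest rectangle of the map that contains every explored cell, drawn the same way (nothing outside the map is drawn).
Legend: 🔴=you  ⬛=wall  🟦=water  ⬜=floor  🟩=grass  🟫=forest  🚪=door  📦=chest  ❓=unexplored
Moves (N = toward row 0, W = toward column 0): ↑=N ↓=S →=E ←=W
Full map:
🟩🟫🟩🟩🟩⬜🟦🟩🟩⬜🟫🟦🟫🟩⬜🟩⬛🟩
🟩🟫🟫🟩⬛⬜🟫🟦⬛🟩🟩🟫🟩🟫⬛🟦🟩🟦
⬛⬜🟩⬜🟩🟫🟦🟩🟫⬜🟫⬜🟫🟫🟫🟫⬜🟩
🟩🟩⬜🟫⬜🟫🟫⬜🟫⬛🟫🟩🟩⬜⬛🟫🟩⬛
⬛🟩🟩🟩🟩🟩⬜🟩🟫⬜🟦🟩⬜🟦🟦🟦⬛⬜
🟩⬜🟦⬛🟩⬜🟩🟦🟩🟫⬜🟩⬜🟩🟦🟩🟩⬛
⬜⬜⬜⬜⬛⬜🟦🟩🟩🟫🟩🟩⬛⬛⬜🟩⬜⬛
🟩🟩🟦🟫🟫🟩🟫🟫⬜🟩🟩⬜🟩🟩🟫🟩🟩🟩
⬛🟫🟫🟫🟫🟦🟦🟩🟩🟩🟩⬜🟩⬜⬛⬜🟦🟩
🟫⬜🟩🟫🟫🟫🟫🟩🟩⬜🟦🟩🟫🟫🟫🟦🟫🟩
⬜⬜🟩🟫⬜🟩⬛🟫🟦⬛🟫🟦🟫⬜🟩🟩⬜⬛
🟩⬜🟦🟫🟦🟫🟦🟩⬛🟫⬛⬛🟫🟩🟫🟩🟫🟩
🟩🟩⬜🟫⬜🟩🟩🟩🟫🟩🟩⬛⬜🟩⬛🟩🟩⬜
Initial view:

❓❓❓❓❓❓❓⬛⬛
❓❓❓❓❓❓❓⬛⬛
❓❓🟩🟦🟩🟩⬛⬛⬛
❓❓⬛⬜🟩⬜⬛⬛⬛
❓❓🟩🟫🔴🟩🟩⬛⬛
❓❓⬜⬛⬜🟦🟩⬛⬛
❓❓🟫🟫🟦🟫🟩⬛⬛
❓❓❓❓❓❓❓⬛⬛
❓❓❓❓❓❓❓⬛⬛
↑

❓❓❓❓❓❓❓⬛⬛
❓❓❓❓❓❓❓⬛⬛
❓❓🟦🟦🟦⬛⬜⬛⬛
❓❓🟩🟦🟩🟩⬛⬛⬛
❓❓⬛⬜🔴⬜⬛⬛⬛
❓❓🟩🟫🟩🟩🟩⬛⬛
❓❓⬜⬛⬜🟦🟩⬛⬛
❓❓🟫🟫🟦🟫🟩⬛⬛
❓❓❓❓❓❓❓⬛⬛

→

❓❓❓❓❓❓⬛⬛⬛
❓❓❓❓❓❓⬛⬛⬛
❓🟦🟦🟦⬛⬜⬛⬛⬛
❓🟩🟦🟩🟩⬛⬛⬛⬛
❓⬛⬜🟩🔴⬛⬛⬛⬛
❓🟩🟫🟩🟩🟩⬛⬛⬛
❓⬜⬛⬜🟦🟩⬛⬛⬛
❓🟫🟫🟦🟫🟩⬛⬛⬛
❓❓❓❓❓❓⬛⬛⬛

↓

❓❓❓❓❓❓⬛⬛⬛
❓🟦🟦🟦⬛⬜⬛⬛⬛
❓🟩🟦🟩🟩⬛⬛⬛⬛
❓⬛⬜🟩⬜⬛⬛⬛⬛
❓🟩🟫🟩🔴🟩⬛⬛⬛
❓⬜⬛⬜🟦🟩⬛⬛⬛
❓🟫🟫🟦🟫🟩⬛⬛⬛
❓❓❓❓❓❓⬛⬛⬛
❓❓❓❓❓❓⬛⬛⬛

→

❓❓❓❓❓⬛⬛⬛⬛
🟦🟦🟦⬛⬜⬛⬛⬛⬛
🟩🟦🟩🟩⬛⬛⬛⬛⬛
⬛⬜🟩⬜⬛⬛⬛⬛⬛
🟩🟫🟩🟩🔴⬛⬛⬛⬛
⬜⬛⬜🟦🟩⬛⬛⬛⬛
🟫🟫🟦🟫🟩⬛⬛⬛⬛
❓❓❓❓❓⬛⬛⬛⬛
❓❓❓❓❓⬛⬛⬛⬛

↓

🟦🟦🟦⬛⬜⬛⬛⬛⬛
🟩🟦🟩🟩⬛⬛⬛⬛⬛
⬛⬜🟩⬜⬛⬛⬛⬛⬛
🟩🟫🟩🟩🟩⬛⬛⬛⬛
⬜⬛⬜🟦🔴⬛⬛⬛⬛
🟫🟫🟦🟫🟩⬛⬛⬛⬛
❓❓🟩⬜⬛⬛⬛⬛⬛
❓❓❓❓❓⬛⬛⬛⬛
❓❓❓❓❓⬛⬛⬛⬛

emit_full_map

🟦🟦🟦⬛⬜
🟩🟦🟩🟩⬛
⬛⬜🟩⬜⬛
🟩🟫🟩🟩🟩
⬜⬛⬜🟦🔴
🟫🟫🟦🟫🟩
❓❓🟩⬜⬛

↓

🟩🟦🟩🟩⬛⬛⬛⬛⬛
⬛⬜🟩⬜⬛⬛⬛⬛⬛
🟩🟫🟩🟩🟩⬛⬛⬛⬛
⬜⬛⬜🟦🟩⬛⬛⬛⬛
🟫🟫🟦🟫🔴⬛⬛⬛⬛
❓❓🟩⬜⬛⬛⬛⬛⬛
❓❓🟩🟫🟩⬛⬛⬛⬛
❓❓❓❓❓⬛⬛⬛⬛
⬛⬛⬛⬛⬛⬛⬛⬛⬛

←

❓🟩🟦🟩🟩⬛⬛⬛⬛
❓⬛⬜🟩⬜⬛⬛⬛⬛
❓🟩🟫🟩🟩🟩⬛⬛⬛
❓⬜⬛⬜🟦🟩⬛⬛⬛
❓🟫🟫🟦🔴🟩⬛⬛⬛
❓❓🟩🟩⬜⬛⬛⬛⬛
❓❓🟫🟩🟫🟩⬛⬛⬛
❓❓❓❓❓❓⬛⬛⬛
⬛⬛⬛⬛⬛⬛⬛⬛⬛

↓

❓⬛⬜🟩⬜⬛⬛⬛⬛
❓🟩🟫🟩🟩🟩⬛⬛⬛
❓⬜⬛⬜🟦🟩⬛⬛⬛
❓🟫🟫🟦🟫🟩⬛⬛⬛
❓❓🟩🟩🔴⬛⬛⬛⬛
❓❓🟫🟩🟫🟩⬛⬛⬛
❓❓⬛🟩🟩⬜⬛⬛⬛
⬛⬛⬛⬛⬛⬛⬛⬛⬛
⬛⬛⬛⬛⬛⬛⬛⬛⬛

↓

❓🟩🟫🟩🟩🟩⬛⬛⬛
❓⬜⬛⬜🟦🟩⬛⬛⬛
❓🟫🟫🟦🟫🟩⬛⬛⬛
❓❓🟩🟩⬜⬛⬛⬛⬛
❓❓🟫🟩🔴🟩⬛⬛⬛
❓❓⬛🟩🟩⬜⬛⬛⬛
⬛⬛⬛⬛⬛⬛⬛⬛⬛
⬛⬛⬛⬛⬛⬛⬛⬛⬛
⬛⬛⬛⬛⬛⬛⬛⬛⬛

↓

❓⬜⬛⬜🟦🟩⬛⬛⬛
❓🟫🟫🟦🟫🟩⬛⬛⬛
❓❓🟩🟩⬜⬛⬛⬛⬛
❓❓🟫🟩🟫🟩⬛⬛⬛
❓❓⬛🟩🔴⬜⬛⬛⬛
⬛⬛⬛⬛⬛⬛⬛⬛⬛
⬛⬛⬛⬛⬛⬛⬛⬛⬛
⬛⬛⬛⬛⬛⬛⬛⬛⬛
⬛⬛⬛⬛⬛⬛⬛⬛⬛

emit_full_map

🟦🟦🟦⬛⬜
🟩🟦🟩🟩⬛
⬛⬜🟩⬜⬛
🟩🟫🟩🟩🟩
⬜⬛⬜🟦🟩
🟫🟫🟦🟫🟩
❓🟩🟩⬜⬛
❓🟫🟩🟫🟩
❓⬛🟩🔴⬜

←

❓❓⬜⬛⬜🟦🟩⬛⬛
❓❓🟫🟫🟦🟫🟩⬛⬛
❓❓⬜🟩🟩⬜⬛⬛⬛
❓❓🟩🟫🟩🟫🟩⬛⬛
❓❓🟩⬛🔴🟩⬜⬛⬛
⬛⬛⬛⬛⬛⬛⬛⬛⬛
⬛⬛⬛⬛⬛⬛⬛⬛⬛
⬛⬛⬛⬛⬛⬛⬛⬛⬛
⬛⬛⬛⬛⬛⬛⬛⬛⬛

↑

❓❓🟩🟫🟩🟩🟩⬛⬛
❓❓⬜⬛⬜🟦🟩⬛⬛
❓❓🟫🟫🟦🟫🟩⬛⬛
❓❓⬜🟩🟩⬜⬛⬛⬛
❓❓🟩🟫🔴🟫🟩⬛⬛
❓❓🟩⬛🟩🟩⬜⬛⬛
⬛⬛⬛⬛⬛⬛⬛⬛⬛
⬛⬛⬛⬛⬛⬛⬛⬛⬛
⬛⬛⬛⬛⬛⬛⬛⬛⬛

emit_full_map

🟦🟦🟦⬛⬜
🟩🟦🟩🟩⬛
⬛⬜🟩⬜⬛
🟩🟫🟩🟩🟩
⬜⬛⬜🟦🟩
🟫🟫🟦🟫🟩
⬜🟩🟩⬜⬛
🟩🟫🔴🟫🟩
🟩⬛🟩🟩⬜


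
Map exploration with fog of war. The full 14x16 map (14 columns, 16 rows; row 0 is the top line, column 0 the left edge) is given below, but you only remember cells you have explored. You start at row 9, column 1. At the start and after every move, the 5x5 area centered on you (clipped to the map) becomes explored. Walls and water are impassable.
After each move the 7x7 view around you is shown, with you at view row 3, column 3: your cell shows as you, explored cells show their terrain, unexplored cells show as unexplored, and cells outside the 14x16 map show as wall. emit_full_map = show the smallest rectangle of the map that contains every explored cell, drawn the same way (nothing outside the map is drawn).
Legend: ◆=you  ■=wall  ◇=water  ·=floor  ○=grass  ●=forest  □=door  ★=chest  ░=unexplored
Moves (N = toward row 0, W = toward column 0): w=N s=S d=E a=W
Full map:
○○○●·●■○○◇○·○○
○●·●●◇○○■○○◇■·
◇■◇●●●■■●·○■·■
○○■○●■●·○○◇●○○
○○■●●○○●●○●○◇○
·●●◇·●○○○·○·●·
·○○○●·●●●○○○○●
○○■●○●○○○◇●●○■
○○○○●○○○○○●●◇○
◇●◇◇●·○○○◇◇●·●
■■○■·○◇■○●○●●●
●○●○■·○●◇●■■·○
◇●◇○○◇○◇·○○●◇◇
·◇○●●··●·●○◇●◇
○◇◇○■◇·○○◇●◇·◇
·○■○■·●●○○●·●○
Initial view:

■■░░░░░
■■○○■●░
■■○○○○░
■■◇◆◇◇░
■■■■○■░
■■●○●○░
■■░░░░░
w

■■░░░░░
■■·○○○░
■■○○■●░
■■○◆○○░
■■◇●◇◇░
■■■■○■░
■■●○●○░

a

■■■░░░░
■■■·○○○
■■■○○■●
■■■◆○○○
■■■◇●◇◇
■■■■■○■
■■■●○●○

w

■■■░░░░
■■■·●●░
■■■·○○○
■■■◆○■●
■■■○○○○
■■■◇●◇◇
■■■■■○■

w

■■■░░░░
■■■○○■░
■■■·●●░
■■■◆○○○
■■■○○■●
■■■○○○○
■■■◇●◇◇

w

■■■░░░░
■■■○○■░
■■■○○■░
■■■◆●●░
■■■·○○○
■■■○○■●
■■■○○○○

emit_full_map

○○■░
○○■░
◆●●░
·○○○
○○■●
○○○○
◇●◇◇
■■○■
●○●○

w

■■■░░░░
■■■◇■◇░
■■■○○■░
■■■◆○■░
■■■·●●░
■■■·○○○
■■■○○■●

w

■■■░░░░
■■■○●·░
■■■◇■◇░
■■■◆○■░
■■■○○■░
■■■·●●░
■■■·○○○

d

■■░░░░░
■■○●·●░
■■◇■◇●░
■■○◆■○░
■■○○■●░
■■·●●◇░
■■·○○○░

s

■■○●·●░
■■◇■◇●░
■■○○■○░
■■○◆■●░
■■·●●◇░
■■·○○○░
■■○○■●░

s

■■◇■◇●░
■■○○■○░
■■○○■●░
■■·◆●◇░
■■·○○○░
■■○○■●░
■■○○○○░

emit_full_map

○●·●
◇■◇●
○○■○
○○■●
·◆●◇
·○○○
○○■●
○○○○
◇●◇◇
■■○■
●○●○

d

■◇■◇●░░
■○○■○●░
■○○■●●░
■·●◆◇·░
■·○○○●░
■○○■●○░
■○○○○░░

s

■○○■○●░
■○○■●●░
■·●●◇·░
■·○◆○●░
■○○■●○░
■○○○○●░
■◇●◇◇░░

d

○○■○●░░
○○■●●○░
·●●◇·●░
·○○◆●·░
○○■●○●░
○○○○●○░
◇●◇◇░░░

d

○■○●░░░
○■●●○○░
●●◇·●○░
○○○◆·●░
○■●○●○░
○○○●○○░
●◇◇░░░░

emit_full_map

○●·●░░░
◇■◇●░░░
○○■○●░░
○○■●●○○
·●●◇·●○
·○○○◆·●
○○■●○●○
○○○○●○○
◇●◇◇░░░
■■○■░░░
●○●○░░░


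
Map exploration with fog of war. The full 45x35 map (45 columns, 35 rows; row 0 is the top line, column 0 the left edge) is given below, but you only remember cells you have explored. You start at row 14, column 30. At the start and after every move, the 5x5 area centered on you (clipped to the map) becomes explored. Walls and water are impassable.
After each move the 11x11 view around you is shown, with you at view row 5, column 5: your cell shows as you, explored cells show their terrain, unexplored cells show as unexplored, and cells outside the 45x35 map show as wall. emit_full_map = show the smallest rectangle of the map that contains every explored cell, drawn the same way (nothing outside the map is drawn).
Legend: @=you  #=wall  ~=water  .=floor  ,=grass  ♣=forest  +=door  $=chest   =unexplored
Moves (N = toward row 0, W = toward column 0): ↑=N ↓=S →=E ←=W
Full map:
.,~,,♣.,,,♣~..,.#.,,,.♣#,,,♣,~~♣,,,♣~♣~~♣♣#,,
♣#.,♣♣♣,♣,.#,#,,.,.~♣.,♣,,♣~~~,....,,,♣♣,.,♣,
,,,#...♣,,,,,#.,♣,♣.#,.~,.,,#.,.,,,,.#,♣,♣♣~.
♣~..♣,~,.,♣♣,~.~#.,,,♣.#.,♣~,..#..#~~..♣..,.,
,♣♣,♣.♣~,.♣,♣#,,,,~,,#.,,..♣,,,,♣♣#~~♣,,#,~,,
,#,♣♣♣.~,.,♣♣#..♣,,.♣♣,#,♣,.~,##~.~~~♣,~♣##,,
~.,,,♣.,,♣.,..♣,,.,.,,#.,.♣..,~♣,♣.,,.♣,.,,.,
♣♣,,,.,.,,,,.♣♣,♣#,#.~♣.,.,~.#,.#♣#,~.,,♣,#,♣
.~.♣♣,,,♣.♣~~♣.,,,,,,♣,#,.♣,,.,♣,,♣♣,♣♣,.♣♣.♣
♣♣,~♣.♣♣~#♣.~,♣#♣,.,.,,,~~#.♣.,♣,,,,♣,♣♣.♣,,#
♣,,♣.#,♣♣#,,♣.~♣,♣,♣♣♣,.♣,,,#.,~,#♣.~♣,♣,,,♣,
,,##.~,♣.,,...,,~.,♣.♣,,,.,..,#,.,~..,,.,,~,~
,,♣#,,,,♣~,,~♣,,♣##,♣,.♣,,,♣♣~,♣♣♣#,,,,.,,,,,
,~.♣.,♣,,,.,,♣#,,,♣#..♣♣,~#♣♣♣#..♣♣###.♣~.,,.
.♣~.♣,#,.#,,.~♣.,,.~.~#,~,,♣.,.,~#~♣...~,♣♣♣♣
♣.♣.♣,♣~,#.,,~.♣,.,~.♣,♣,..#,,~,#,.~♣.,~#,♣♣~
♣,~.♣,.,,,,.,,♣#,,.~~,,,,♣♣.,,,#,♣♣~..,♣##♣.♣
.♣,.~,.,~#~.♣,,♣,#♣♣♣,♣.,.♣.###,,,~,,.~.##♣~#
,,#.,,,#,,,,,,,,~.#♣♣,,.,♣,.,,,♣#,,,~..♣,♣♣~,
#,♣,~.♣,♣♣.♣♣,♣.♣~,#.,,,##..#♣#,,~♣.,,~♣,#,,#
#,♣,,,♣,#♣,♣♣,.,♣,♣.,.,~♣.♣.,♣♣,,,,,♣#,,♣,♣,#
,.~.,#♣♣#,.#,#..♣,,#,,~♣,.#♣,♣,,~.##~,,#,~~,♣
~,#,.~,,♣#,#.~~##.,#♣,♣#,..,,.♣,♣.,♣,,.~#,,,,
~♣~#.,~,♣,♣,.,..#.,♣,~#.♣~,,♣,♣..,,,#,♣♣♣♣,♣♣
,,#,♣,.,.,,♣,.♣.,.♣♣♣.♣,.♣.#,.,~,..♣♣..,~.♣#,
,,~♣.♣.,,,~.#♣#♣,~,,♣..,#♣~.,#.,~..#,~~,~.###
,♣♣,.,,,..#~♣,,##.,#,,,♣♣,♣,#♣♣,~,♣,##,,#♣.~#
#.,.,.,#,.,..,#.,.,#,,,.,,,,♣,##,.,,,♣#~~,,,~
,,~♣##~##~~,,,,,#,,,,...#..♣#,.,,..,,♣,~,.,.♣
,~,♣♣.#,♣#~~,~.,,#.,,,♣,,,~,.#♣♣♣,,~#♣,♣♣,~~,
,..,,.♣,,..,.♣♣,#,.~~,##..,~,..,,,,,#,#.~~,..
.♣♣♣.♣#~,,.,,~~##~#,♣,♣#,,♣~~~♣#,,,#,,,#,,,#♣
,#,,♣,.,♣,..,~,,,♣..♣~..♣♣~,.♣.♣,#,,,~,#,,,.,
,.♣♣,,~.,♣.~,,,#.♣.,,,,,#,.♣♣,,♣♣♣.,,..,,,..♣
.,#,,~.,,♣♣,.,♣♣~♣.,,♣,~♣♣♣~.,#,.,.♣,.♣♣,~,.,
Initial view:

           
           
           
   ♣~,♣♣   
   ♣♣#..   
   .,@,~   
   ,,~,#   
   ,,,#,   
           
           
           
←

           
           
           
   ♣♣~,♣♣  
   ♣♣♣#..  
   ♣.@.,~  
   #,,~,#  
   .,,,#,  
           
           
           

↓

           
           
   ♣♣~,♣♣  
   ♣♣♣#..  
   ♣.,.,~  
   #,@~,#  
   .,,,#,  
   .###,   
           
           
           

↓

           
   ♣♣~,♣♣  
   ♣♣♣#..  
   ♣.,.,~  
   #,,~,#  
   .,@,#,  
   .###,   
   .,,,♣   
           
           
           

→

           
  ♣♣~,♣♣   
  ♣♣♣#..   
  ♣.,.,~   
  #,,~,#   
  .,,@#,   
  .###,,   
  .,,,♣#   
           
           
           

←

           
   ♣♣~,♣♣  
   ♣♣♣#..  
   ♣.,.,~  
   #,,~,#  
   .,@,#,  
   .###,,  
   .,,,♣#  
           
           
           

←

           
    ♣♣~,♣♣ 
    ♣♣♣#.. 
   ,♣.,.,~ 
   .#,,~,# 
   ♣.@,,#, 
   ♣.###,, 
   ,.,,,♣# 
           
           
           

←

           
     ♣♣~,♣♣
     ♣♣♣#..
   ,,♣.,.,~
   ..#,,~,#
   ♣♣@,,,#,
   .♣.###,,
   ♣,.,,,♣#
           
           
           

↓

     ♣♣~,♣♣
     ♣♣♣#..
   ,,♣.,.,~
   ..#,,~,#
   ♣♣.,,,#,
   .♣@###,,
   ♣,.,,,♣#
   #..#♣   
           
           
           

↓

     ♣♣♣#..
   ,,♣.,.,~
   ..#,,~,#
   ♣♣.,,,#,
   .♣.###,,
   ♣,@,,,♣#
   #..#♣   
   .♣.,♣   
           
           
           

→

    ♣♣♣#.. 
  ,,♣.,.,~ 
  ..#,,~,# 
  ♣♣.,,,#, 
  .♣.###,, 
  ♣,.@,,♣# 
  #..#♣#   
  .♣.,♣♣   
           
           
           

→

   ♣♣♣#..  
 ,,♣.,.,~  
 ..#,,~,#  
 ♣♣.,,,#,  
 .♣.###,,  
 ♣,.,@,♣#  
 #..#♣#,   
 .♣.,♣♣,   
           
           
           

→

  ♣♣♣#..   
,,♣.,.,~   
..#,,~,#   
♣♣.,,,#,   
.♣.###,,   
♣,.,,@♣#   
#..#♣#,,   
.♣.,♣♣,,   
           
           
           

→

 ♣♣♣#..    
,♣.,.,~    
.#,,~,#    
♣.,,,#,♣   
♣.###,,,   
,.,,,@#,   
..#♣#,,~   
♣.,♣♣,,,   
           
           
           

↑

 ♣♣~,♣♣    
 ♣♣♣#..    
,♣.,.,~    
.#,,~,#,   
♣.,,,#,♣   
♣.###@,,   
,.,,,♣#,   
..#♣#,,~   
♣.,♣♣,,,   
           
           

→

♣♣~,♣♣     
♣♣♣#..     
♣.,.,~     
#,,~,#,.   
.,,,#,♣♣   
.###,@,~   
.,,,♣#,,   
.#♣#,,~♣   
.,♣♣,,,    
           
           

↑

           
♣♣~,♣♣     
♣♣♣#..     
♣.,.,~#~   
#,,~,#,.   
.,,,#@♣♣   
.###,,,~   
.,,,♣#,,   
.#♣#,,~♣   
.,♣♣,,,    
           

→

           
♣~,♣♣      
♣♣#..      
.,.,~#~♣   
,,~,#,.~   
,,,#,@♣~   
###,,,~,   
,,,♣#,,,   
#♣#,,~♣    
,♣♣,,,     
           

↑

           
           
♣~,♣♣      
♣♣#..♣♣#   
.,.,~#~♣   
,,~,#@.~   
,,,#,♣♣~   
###,,,~,   
,,,♣#,,,   
#♣#,,~♣    
,♣♣,,,     

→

           
           
~,♣♣       
♣#..♣♣##   
,.,~#~♣.   
,~,#,@~♣   
,,#,♣♣~.   
##,,,~,,   
,,♣#,,,    
♣#,,~♣     
♣♣,,,      

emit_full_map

  ♣♣~,♣♣    
  ♣♣♣#..♣♣##
,,♣.,.,~#~♣.
..#,,~,#,@~♣
♣♣.,,,#,♣♣~.
.♣.###,,,~,,
♣,.,,,♣#,,, 
#..#♣#,,~♣  
.♣.,♣♣,,,   

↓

           
~,♣♣       
♣#..♣♣##   
,.,~#~♣.   
,~,#,.~♣   
,,#,♣@~.   
##,,,~,,   
,,♣#,,,~   
♣#,,~♣     
♣♣,,,      
           

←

           
♣~,♣♣      
♣♣#..♣♣##  
.,.,~#~♣.  
,,~,#,.~♣  
,,,#,@♣~.  
###,,,~,,  
,,,♣#,,,~  
#♣#,,~♣    
,♣♣,,,     
           

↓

♣~,♣♣      
♣♣#..♣♣##  
.,.,~#~♣.  
,,~,#,.~♣  
,,,#,♣♣~.  
###,,@~,,  
,,,♣#,,,~  
#♣#,,~♣.   
,♣♣,,,     
           
           

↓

♣♣#..♣♣##  
.,.,~#~♣.  
,,~,#,.~♣  
,,,#,♣♣~.  
###,,,~,,  
,,,♣#@,,~  
#♣#,,~♣.   
,♣♣,,,,,   
           
           
           

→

♣#..♣♣##   
,.,~#~♣.   
,~,#,.~♣   
,,#,♣♣~.   
##,,,~,,   
,,♣#,@,~   
♣#,,~♣.,   
♣♣,,,,,♣   
           
           
           

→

#..♣♣##    
.,~#~♣.    
~,#,.~♣    
,#,♣♣~..   
#,,,~,,.   
,♣#,,@~.   
#,,~♣.,,   
♣,,,,,♣#   
           
           
           

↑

,♣♣        
#..♣♣##    
.,~#~♣.    
~,#,.~♣.   
,#,♣♣~..   
#,,,~@,.   
,♣#,,,~.   
#,,~♣.,,   
♣,,,,,♣#   
           
           

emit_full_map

  ♣♣~,♣♣     
  ♣♣♣#..♣♣## 
,,♣.,.,~#~♣. 
..#,,~,#,.~♣.
♣♣.,,,#,♣♣~..
.♣.###,,,~@,.
♣,.,,,♣#,,,~.
#..#♣#,,~♣.,,
.♣.,♣♣,,,,,♣#
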